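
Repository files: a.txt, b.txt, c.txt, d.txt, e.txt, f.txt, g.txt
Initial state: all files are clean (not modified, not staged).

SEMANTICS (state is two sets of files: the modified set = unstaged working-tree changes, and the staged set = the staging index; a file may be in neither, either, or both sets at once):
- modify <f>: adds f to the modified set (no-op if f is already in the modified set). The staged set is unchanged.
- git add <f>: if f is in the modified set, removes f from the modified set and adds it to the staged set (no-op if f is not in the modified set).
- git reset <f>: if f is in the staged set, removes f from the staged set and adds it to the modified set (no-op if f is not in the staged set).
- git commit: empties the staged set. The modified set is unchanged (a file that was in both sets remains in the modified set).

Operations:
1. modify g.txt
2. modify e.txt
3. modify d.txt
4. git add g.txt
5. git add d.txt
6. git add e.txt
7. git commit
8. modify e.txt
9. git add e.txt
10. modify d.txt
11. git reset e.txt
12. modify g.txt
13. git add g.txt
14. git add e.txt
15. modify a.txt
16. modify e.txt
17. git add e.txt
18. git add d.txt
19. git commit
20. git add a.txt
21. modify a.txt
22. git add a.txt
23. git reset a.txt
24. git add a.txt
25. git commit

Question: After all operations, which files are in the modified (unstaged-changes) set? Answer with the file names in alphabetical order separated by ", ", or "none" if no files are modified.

Answer: none

Derivation:
After op 1 (modify g.txt): modified={g.txt} staged={none}
After op 2 (modify e.txt): modified={e.txt, g.txt} staged={none}
After op 3 (modify d.txt): modified={d.txt, e.txt, g.txt} staged={none}
After op 4 (git add g.txt): modified={d.txt, e.txt} staged={g.txt}
After op 5 (git add d.txt): modified={e.txt} staged={d.txt, g.txt}
After op 6 (git add e.txt): modified={none} staged={d.txt, e.txt, g.txt}
After op 7 (git commit): modified={none} staged={none}
After op 8 (modify e.txt): modified={e.txt} staged={none}
After op 9 (git add e.txt): modified={none} staged={e.txt}
After op 10 (modify d.txt): modified={d.txt} staged={e.txt}
After op 11 (git reset e.txt): modified={d.txt, e.txt} staged={none}
After op 12 (modify g.txt): modified={d.txt, e.txt, g.txt} staged={none}
After op 13 (git add g.txt): modified={d.txt, e.txt} staged={g.txt}
After op 14 (git add e.txt): modified={d.txt} staged={e.txt, g.txt}
After op 15 (modify a.txt): modified={a.txt, d.txt} staged={e.txt, g.txt}
After op 16 (modify e.txt): modified={a.txt, d.txt, e.txt} staged={e.txt, g.txt}
After op 17 (git add e.txt): modified={a.txt, d.txt} staged={e.txt, g.txt}
After op 18 (git add d.txt): modified={a.txt} staged={d.txt, e.txt, g.txt}
After op 19 (git commit): modified={a.txt} staged={none}
After op 20 (git add a.txt): modified={none} staged={a.txt}
After op 21 (modify a.txt): modified={a.txt} staged={a.txt}
After op 22 (git add a.txt): modified={none} staged={a.txt}
After op 23 (git reset a.txt): modified={a.txt} staged={none}
After op 24 (git add a.txt): modified={none} staged={a.txt}
After op 25 (git commit): modified={none} staged={none}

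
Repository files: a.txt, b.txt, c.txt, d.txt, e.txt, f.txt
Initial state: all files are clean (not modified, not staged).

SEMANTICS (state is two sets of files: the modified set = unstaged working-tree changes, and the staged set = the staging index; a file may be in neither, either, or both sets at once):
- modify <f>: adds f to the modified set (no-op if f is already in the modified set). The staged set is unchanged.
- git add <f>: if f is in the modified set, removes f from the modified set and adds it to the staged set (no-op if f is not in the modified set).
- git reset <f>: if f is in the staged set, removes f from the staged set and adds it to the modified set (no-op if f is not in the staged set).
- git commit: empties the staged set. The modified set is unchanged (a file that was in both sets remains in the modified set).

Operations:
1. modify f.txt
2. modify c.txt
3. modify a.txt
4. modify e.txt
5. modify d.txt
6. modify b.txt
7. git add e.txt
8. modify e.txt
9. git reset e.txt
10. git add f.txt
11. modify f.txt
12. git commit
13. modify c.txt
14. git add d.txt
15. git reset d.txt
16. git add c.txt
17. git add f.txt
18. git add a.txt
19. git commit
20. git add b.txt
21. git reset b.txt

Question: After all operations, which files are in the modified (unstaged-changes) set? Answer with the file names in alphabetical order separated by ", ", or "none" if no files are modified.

Answer: b.txt, d.txt, e.txt

Derivation:
After op 1 (modify f.txt): modified={f.txt} staged={none}
After op 2 (modify c.txt): modified={c.txt, f.txt} staged={none}
After op 3 (modify a.txt): modified={a.txt, c.txt, f.txt} staged={none}
After op 4 (modify e.txt): modified={a.txt, c.txt, e.txt, f.txt} staged={none}
After op 5 (modify d.txt): modified={a.txt, c.txt, d.txt, e.txt, f.txt} staged={none}
After op 6 (modify b.txt): modified={a.txt, b.txt, c.txt, d.txt, e.txt, f.txt} staged={none}
After op 7 (git add e.txt): modified={a.txt, b.txt, c.txt, d.txt, f.txt} staged={e.txt}
After op 8 (modify e.txt): modified={a.txt, b.txt, c.txt, d.txt, e.txt, f.txt} staged={e.txt}
After op 9 (git reset e.txt): modified={a.txt, b.txt, c.txt, d.txt, e.txt, f.txt} staged={none}
After op 10 (git add f.txt): modified={a.txt, b.txt, c.txt, d.txt, e.txt} staged={f.txt}
After op 11 (modify f.txt): modified={a.txt, b.txt, c.txt, d.txt, e.txt, f.txt} staged={f.txt}
After op 12 (git commit): modified={a.txt, b.txt, c.txt, d.txt, e.txt, f.txt} staged={none}
After op 13 (modify c.txt): modified={a.txt, b.txt, c.txt, d.txt, e.txt, f.txt} staged={none}
After op 14 (git add d.txt): modified={a.txt, b.txt, c.txt, e.txt, f.txt} staged={d.txt}
After op 15 (git reset d.txt): modified={a.txt, b.txt, c.txt, d.txt, e.txt, f.txt} staged={none}
After op 16 (git add c.txt): modified={a.txt, b.txt, d.txt, e.txt, f.txt} staged={c.txt}
After op 17 (git add f.txt): modified={a.txt, b.txt, d.txt, e.txt} staged={c.txt, f.txt}
After op 18 (git add a.txt): modified={b.txt, d.txt, e.txt} staged={a.txt, c.txt, f.txt}
After op 19 (git commit): modified={b.txt, d.txt, e.txt} staged={none}
After op 20 (git add b.txt): modified={d.txt, e.txt} staged={b.txt}
After op 21 (git reset b.txt): modified={b.txt, d.txt, e.txt} staged={none}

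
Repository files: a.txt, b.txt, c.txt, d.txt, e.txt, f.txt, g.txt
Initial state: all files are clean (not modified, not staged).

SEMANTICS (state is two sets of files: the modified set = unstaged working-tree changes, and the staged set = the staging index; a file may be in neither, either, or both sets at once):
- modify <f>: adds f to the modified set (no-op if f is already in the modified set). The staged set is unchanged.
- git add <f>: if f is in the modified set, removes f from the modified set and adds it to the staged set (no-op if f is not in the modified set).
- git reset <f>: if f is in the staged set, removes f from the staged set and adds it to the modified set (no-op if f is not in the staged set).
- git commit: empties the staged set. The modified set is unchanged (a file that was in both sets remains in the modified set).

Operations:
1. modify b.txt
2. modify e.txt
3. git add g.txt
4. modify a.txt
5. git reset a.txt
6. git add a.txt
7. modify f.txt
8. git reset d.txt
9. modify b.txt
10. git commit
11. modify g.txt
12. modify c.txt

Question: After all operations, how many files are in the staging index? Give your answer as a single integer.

After op 1 (modify b.txt): modified={b.txt} staged={none}
After op 2 (modify e.txt): modified={b.txt, e.txt} staged={none}
After op 3 (git add g.txt): modified={b.txt, e.txt} staged={none}
After op 4 (modify a.txt): modified={a.txt, b.txt, e.txt} staged={none}
After op 5 (git reset a.txt): modified={a.txt, b.txt, e.txt} staged={none}
After op 6 (git add a.txt): modified={b.txt, e.txt} staged={a.txt}
After op 7 (modify f.txt): modified={b.txt, e.txt, f.txt} staged={a.txt}
After op 8 (git reset d.txt): modified={b.txt, e.txt, f.txt} staged={a.txt}
After op 9 (modify b.txt): modified={b.txt, e.txt, f.txt} staged={a.txt}
After op 10 (git commit): modified={b.txt, e.txt, f.txt} staged={none}
After op 11 (modify g.txt): modified={b.txt, e.txt, f.txt, g.txt} staged={none}
After op 12 (modify c.txt): modified={b.txt, c.txt, e.txt, f.txt, g.txt} staged={none}
Final staged set: {none} -> count=0

Answer: 0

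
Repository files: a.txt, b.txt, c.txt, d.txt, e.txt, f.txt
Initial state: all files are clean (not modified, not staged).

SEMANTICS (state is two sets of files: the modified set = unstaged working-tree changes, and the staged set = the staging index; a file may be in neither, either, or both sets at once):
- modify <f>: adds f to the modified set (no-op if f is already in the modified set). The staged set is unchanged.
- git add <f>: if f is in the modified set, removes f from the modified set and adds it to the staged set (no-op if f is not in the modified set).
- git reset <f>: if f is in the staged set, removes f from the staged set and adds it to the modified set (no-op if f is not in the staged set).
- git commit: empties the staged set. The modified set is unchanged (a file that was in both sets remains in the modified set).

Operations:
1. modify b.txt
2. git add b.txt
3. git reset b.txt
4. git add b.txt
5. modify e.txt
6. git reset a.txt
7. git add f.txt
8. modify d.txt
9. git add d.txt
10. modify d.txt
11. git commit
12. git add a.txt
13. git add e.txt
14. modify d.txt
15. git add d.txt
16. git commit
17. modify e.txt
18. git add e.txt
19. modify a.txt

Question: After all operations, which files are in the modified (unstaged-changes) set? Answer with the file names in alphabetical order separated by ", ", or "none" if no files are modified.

After op 1 (modify b.txt): modified={b.txt} staged={none}
After op 2 (git add b.txt): modified={none} staged={b.txt}
After op 3 (git reset b.txt): modified={b.txt} staged={none}
After op 4 (git add b.txt): modified={none} staged={b.txt}
After op 5 (modify e.txt): modified={e.txt} staged={b.txt}
After op 6 (git reset a.txt): modified={e.txt} staged={b.txt}
After op 7 (git add f.txt): modified={e.txt} staged={b.txt}
After op 8 (modify d.txt): modified={d.txt, e.txt} staged={b.txt}
After op 9 (git add d.txt): modified={e.txt} staged={b.txt, d.txt}
After op 10 (modify d.txt): modified={d.txt, e.txt} staged={b.txt, d.txt}
After op 11 (git commit): modified={d.txt, e.txt} staged={none}
After op 12 (git add a.txt): modified={d.txt, e.txt} staged={none}
After op 13 (git add e.txt): modified={d.txt} staged={e.txt}
After op 14 (modify d.txt): modified={d.txt} staged={e.txt}
After op 15 (git add d.txt): modified={none} staged={d.txt, e.txt}
After op 16 (git commit): modified={none} staged={none}
After op 17 (modify e.txt): modified={e.txt} staged={none}
After op 18 (git add e.txt): modified={none} staged={e.txt}
After op 19 (modify a.txt): modified={a.txt} staged={e.txt}

Answer: a.txt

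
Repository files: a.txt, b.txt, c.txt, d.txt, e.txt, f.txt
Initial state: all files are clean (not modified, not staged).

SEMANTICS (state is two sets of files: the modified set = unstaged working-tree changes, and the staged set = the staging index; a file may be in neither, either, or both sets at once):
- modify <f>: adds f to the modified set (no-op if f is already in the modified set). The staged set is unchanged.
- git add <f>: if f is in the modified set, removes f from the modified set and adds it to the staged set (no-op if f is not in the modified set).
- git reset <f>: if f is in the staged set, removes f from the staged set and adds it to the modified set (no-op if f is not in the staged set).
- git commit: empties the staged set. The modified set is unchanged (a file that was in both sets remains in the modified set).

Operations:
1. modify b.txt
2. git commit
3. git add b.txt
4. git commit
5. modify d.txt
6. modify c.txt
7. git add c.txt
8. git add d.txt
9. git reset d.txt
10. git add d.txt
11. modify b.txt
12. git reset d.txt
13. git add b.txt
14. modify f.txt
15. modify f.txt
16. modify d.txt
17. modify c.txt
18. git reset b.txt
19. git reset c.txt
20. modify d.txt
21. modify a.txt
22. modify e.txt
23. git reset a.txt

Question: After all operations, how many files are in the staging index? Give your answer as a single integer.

After op 1 (modify b.txt): modified={b.txt} staged={none}
After op 2 (git commit): modified={b.txt} staged={none}
After op 3 (git add b.txt): modified={none} staged={b.txt}
After op 4 (git commit): modified={none} staged={none}
After op 5 (modify d.txt): modified={d.txt} staged={none}
After op 6 (modify c.txt): modified={c.txt, d.txt} staged={none}
After op 7 (git add c.txt): modified={d.txt} staged={c.txt}
After op 8 (git add d.txt): modified={none} staged={c.txt, d.txt}
After op 9 (git reset d.txt): modified={d.txt} staged={c.txt}
After op 10 (git add d.txt): modified={none} staged={c.txt, d.txt}
After op 11 (modify b.txt): modified={b.txt} staged={c.txt, d.txt}
After op 12 (git reset d.txt): modified={b.txt, d.txt} staged={c.txt}
After op 13 (git add b.txt): modified={d.txt} staged={b.txt, c.txt}
After op 14 (modify f.txt): modified={d.txt, f.txt} staged={b.txt, c.txt}
After op 15 (modify f.txt): modified={d.txt, f.txt} staged={b.txt, c.txt}
After op 16 (modify d.txt): modified={d.txt, f.txt} staged={b.txt, c.txt}
After op 17 (modify c.txt): modified={c.txt, d.txt, f.txt} staged={b.txt, c.txt}
After op 18 (git reset b.txt): modified={b.txt, c.txt, d.txt, f.txt} staged={c.txt}
After op 19 (git reset c.txt): modified={b.txt, c.txt, d.txt, f.txt} staged={none}
After op 20 (modify d.txt): modified={b.txt, c.txt, d.txt, f.txt} staged={none}
After op 21 (modify a.txt): modified={a.txt, b.txt, c.txt, d.txt, f.txt} staged={none}
After op 22 (modify e.txt): modified={a.txt, b.txt, c.txt, d.txt, e.txt, f.txt} staged={none}
After op 23 (git reset a.txt): modified={a.txt, b.txt, c.txt, d.txt, e.txt, f.txt} staged={none}
Final staged set: {none} -> count=0

Answer: 0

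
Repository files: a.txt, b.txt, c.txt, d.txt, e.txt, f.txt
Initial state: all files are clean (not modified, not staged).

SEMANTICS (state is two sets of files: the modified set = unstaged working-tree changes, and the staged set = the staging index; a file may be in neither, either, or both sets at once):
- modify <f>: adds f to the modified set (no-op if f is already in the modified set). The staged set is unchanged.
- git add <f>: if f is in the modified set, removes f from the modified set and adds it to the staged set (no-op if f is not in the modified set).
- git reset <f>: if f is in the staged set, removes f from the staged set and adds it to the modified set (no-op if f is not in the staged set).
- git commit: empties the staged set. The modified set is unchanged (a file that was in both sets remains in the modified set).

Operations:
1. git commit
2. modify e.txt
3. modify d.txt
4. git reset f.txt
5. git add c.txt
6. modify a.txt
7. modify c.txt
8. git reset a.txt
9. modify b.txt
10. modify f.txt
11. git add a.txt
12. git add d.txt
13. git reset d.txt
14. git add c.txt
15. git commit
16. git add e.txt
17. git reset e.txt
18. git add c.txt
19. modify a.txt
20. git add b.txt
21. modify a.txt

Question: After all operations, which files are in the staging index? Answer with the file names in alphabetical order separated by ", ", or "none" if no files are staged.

After op 1 (git commit): modified={none} staged={none}
After op 2 (modify e.txt): modified={e.txt} staged={none}
After op 3 (modify d.txt): modified={d.txt, e.txt} staged={none}
After op 4 (git reset f.txt): modified={d.txt, e.txt} staged={none}
After op 5 (git add c.txt): modified={d.txt, e.txt} staged={none}
After op 6 (modify a.txt): modified={a.txt, d.txt, e.txt} staged={none}
After op 7 (modify c.txt): modified={a.txt, c.txt, d.txt, e.txt} staged={none}
After op 8 (git reset a.txt): modified={a.txt, c.txt, d.txt, e.txt} staged={none}
After op 9 (modify b.txt): modified={a.txt, b.txt, c.txt, d.txt, e.txt} staged={none}
After op 10 (modify f.txt): modified={a.txt, b.txt, c.txt, d.txt, e.txt, f.txt} staged={none}
After op 11 (git add a.txt): modified={b.txt, c.txt, d.txt, e.txt, f.txt} staged={a.txt}
After op 12 (git add d.txt): modified={b.txt, c.txt, e.txt, f.txt} staged={a.txt, d.txt}
After op 13 (git reset d.txt): modified={b.txt, c.txt, d.txt, e.txt, f.txt} staged={a.txt}
After op 14 (git add c.txt): modified={b.txt, d.txt, e.txt, f.txt} staged={a.txt, c.txt}
After op 15 (git commit): modified={b.txt, d.txt, e.txt, f.txt} staged={none}
After op 16 (git add e.txt): modified={b.txt, d.txt, f.txt} staged={e.txt}
After op 17 (git reset e.txt): modified={b.txt, d.txt, e.txt, f.txt} staged={none}
After op 18 (git add c.txt): modified={b.txt, d.txt, e.txt, f.txt} staged={none}
After op 19 (modify a.txt): modified={a.txt, b.txt, d.txt, e.txt, f.txt} staged={none}
After op 20 (git add b.txt): modified={a.txt, d.txt, e.txt, f.txt} staged={b.txt}
After op 21 (modify a.txt): modified={a.txt, d.txt, e.txt, f.txt} staged={b.txt}

Answer: b.txt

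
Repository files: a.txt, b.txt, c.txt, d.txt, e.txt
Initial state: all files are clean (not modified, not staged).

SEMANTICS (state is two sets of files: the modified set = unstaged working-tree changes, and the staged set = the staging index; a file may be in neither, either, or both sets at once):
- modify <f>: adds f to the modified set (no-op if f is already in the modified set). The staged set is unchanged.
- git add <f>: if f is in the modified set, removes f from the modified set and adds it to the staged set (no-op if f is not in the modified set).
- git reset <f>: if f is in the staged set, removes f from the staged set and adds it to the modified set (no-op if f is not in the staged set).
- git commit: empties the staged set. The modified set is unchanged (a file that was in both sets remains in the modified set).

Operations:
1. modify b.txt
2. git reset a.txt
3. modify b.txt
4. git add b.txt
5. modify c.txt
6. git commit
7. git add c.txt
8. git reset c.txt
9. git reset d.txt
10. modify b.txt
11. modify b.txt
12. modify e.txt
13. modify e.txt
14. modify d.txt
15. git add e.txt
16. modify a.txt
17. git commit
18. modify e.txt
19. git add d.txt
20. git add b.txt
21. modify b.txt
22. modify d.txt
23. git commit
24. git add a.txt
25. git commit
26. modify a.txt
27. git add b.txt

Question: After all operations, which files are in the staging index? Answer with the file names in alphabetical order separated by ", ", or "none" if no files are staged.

After op 1 (modify b.txt): modified={b.txt} staged={none}
After op 2 (git reset a.txt): modified={b.txt} staged={none}
After op 3 (modify b.txt): modified={b.txt} staged={none}
After op 4 (git add b.txt): modified={none} staged={b.txt}
After op 5 (modify c.txt): modified={c.txt} staged={b.txt}
After op 6 (git commit): modified={c.txt} staged={none}
After op 7 (git add c.txt): modified={none} staged={c.txt}
After op 8 (git reset c.txt): modified={c.txt} staged={none}
After op 9 (git reset d.txt): modified={c.txt} staged={none}
After op 10 (modify b.txt): modified={b.txt, c.txt} staged={none}
After op 11 (modify b.txt): modified={b.txt, c.txt} staged={none}
After op 12 (modify e.txt): modified={b.txt, c.txt, e.txt} staged={none}
After op 13 (modify e.txt): modified={b.txt, c.txt, e.txt} staged={none}
After op 14 (modify d.txt): modified={b.txt, c.txt, d.txt, e.txt} staged={none}
After op 15 (git add e.txt): modified={b.txt, c.txt, d.txt} staged={e.txt}
After op 16 (modify a.txt): modified={a.txt, b.txt, c.txt, d.txt} staged={e.txt}
After op 17 (git commit): modified={a.txt, b.txt, c.txt, d.txt} staged={none}
After op 18 (modify e.txt): modified={a.txt, b.txt, c.txt, d.txt, e.txt} staged={none}
After op 19 (git add d.txt): modified={a.txt, b.txt, c.txt, e.txt} staged={d.txt}
After op 20 (git add b.txt): modified={a.txt, c.txt, e.txt} staged={b.txt, d.txt}
After op 21 (modify b.txt): modified={a.txt, b.txt, c.txt, e.txt} staged={b.txt, d.txt}
After op 22 (modify d.txt): modified={a.txt, b.txt, c.txt, d.txt, e.txt} staged={b.txt, d.txt}
After op 23 (git commit): modified={a.txt, b.txt, c.txt, d.txt, e.txt} staged={none}
After op 24 (git add a.txt): modified={b.txt, c.txt, d.txt, e.txt} staged={a.txt}
After op 25 (git commit): modified={b.txt, c.txt, d.txt, e.txt} staged={none}
After op 26 (modify a.txt): modified={a.txt, b.txt, c.txt, d.txt, e.txt} staged={none}
After op 27 (git add b.txt): modified={a.txt, c.txt, d.txt, e.txt} staged={b.txt}

Answer: b.txt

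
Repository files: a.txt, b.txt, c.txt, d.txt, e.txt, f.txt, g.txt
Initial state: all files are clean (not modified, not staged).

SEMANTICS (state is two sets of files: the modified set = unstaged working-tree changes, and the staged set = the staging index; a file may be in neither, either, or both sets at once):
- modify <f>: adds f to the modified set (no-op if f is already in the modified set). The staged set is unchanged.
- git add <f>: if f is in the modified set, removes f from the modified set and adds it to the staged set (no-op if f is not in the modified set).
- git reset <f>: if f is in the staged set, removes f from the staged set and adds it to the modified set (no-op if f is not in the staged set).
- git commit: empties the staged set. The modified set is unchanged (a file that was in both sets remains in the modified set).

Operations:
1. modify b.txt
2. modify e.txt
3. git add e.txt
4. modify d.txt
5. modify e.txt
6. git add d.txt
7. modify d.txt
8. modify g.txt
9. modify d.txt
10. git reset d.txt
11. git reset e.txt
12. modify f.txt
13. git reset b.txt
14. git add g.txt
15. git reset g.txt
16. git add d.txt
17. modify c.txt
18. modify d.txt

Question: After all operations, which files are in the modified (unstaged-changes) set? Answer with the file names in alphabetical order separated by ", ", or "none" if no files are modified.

Answer: b.txt, c.txt, d.txt, e.txt, f.txt, g.txt

Derivation:
After op 1 (modify b.txt): modified={b.txt} staged={none}
After op 2 (modify e.txt): modified={b.txt, e.txt} staged={none}
After op 3 (git add e.txt): modified={b.txt} staged={e.txt}
After op 4 (modify d.txt): modified={b.txt, d.txt} staged={e.txt}
After op 5 (modify e.txt): modified={b.txt, d.txt, e.txt} staged={e.txt}
After op 6 (git add d.txt): modified={b.txt, e.txt} staged={d.txt, e.txt}
After op 7 (modify d.txt): modified={b.txt, d.txt, e.txt} staged={d.txt, e.txt}
After op 8 (modify g.txt): modified={b.txt, d.txt, e.txt, g.txt} staged={d.txt, e.txt}
After op 9 (modify d.txt): modified={b.txt, d.txt, e.txt, g.txt} staged={d.txt, e.txt}
After op 10 (git reset d.txt): modified={b.txt, d.txt, e.txt, g.txt} staged={e.txt}
After op 11 (git reset e.txt): modified={b.txt, d.txt, e.txt, g.txt} staged={none}
After op 12 (modify f.txt): modified={b.txt, d.txt, e.txt, f.txt, g.txt} staged={none}
After op 13 (git reset b.txt): modified={b.txt, d.txt, e.txt, f.txt, g.txt} staged={none}
After op 14 (git add g.txt): modified={b.txt, d.txt, e.txt, f.txt} staged={g.txt}
After op 15 (git reset g.txt): modified={b.txt, d.txt, e.txt, f.txt, g.txt} staged={none}
After op 16 (git add d.txt): modified={b.txt, e.txt, f.txt, g.txt} staged={d.txt}
After op 17 (modify c.txt): modified={b.txt, c.txt, e.txt, f.txt, g.txt} staged={d.txt}
After op 18 (modify d.txt): modified={b.txt, c.txt, d.txt, e.txt, f.txt, g.txt} staged={d.txt}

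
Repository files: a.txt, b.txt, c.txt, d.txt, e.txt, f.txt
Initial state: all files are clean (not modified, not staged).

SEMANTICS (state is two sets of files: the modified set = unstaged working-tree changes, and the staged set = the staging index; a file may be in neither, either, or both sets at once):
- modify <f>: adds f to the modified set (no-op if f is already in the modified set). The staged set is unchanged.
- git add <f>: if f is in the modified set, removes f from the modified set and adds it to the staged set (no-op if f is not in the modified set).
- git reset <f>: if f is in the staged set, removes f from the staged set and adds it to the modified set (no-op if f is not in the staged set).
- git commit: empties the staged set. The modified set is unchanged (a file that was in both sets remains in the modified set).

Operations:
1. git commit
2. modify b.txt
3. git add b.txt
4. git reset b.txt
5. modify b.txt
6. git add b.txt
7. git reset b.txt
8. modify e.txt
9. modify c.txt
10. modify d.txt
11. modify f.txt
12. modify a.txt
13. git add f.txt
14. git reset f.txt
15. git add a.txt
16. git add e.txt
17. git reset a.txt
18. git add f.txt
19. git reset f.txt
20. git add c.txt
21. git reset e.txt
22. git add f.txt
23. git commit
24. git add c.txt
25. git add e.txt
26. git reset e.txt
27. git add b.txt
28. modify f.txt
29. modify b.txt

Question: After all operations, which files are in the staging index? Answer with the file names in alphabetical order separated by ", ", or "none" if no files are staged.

After op 1 (git commit): modified={none} staged={none}
After op 2 (modify b.txt): modified={b.txt} staged={none}
After op 3 (git add b.txt): modified={none} staged={b.txt}
After op 4 (git reset b.txt): modified={b.txt} staged={none}
After op 5 (modify b.txt): modified={b.txt} staged={none}
After op 6 (git add b.txt): modified={none} staged={b.txt}
After op 7 (git reset b.txt): modified={b.txt} staged={none}
After op 8 (modify e.txt): modified={b.txt, e.txt} staged={none}
After op 9 (modify c.txt): modified={b.txt, c.txt, e.txt} staged={none}
After op 10 (modify d.txt): modified={b.txt, c.txt, d.txt, e.txt} staged={none}
After op 11 (modify f.txt): modified={b.txt, c.txt, d.txt, e.txt, f.txt} staged={none}
After op 12 (modify a.txt): modified={a.txt, b.txt, c.txt, d.txt, e.txt, f.txt} staged={none}
After op 13 (git add f.txt): modified={a.txt, b.txt, c.txt, d.txt, e.txt} staged={f.txt}
After op 14 (git reset f.txt): modified={a.txt, b.txt, c.txt, d.txt, e.txt, f.txt} staged={none}
After op 15 (git add a.txt): modified={b.txt, c.txt, d.txt, e.txt, f.txt} staged={a.txt}
After op 16 (git add e.txt): modified={b.txt, c.txt, d.txt, f.txt} staged={a.txt, e.txt}
After op 17 (git reset a.txt): modified={a.txt, b.txt, c.txt, d.txt, f.txt} staged={e.txt}
After op 18 (git add f.txt): modified={a.txt, b.txt, c.txt, d.txt} staged={e.txt, f.txt}
After op 19 (git reset f.txt): modified={a.txt, b.txt, c.txt, d.txt, f.txt} staged={e.txt}
After op 20 (git add c.txt): modified={a.txt, b.txt, d.txt, f.txt} staged={c.txt, e.txt}
After op 21 (git reset e.txt): modified={a.txt, b.txt, d.txt, e.txt, f.txt} staged={c.txt}
After op 22 (git add f.txt): modified={a.txt, b.txt, d.txt, e.txt} staged={c.txt, f.txt}
After op 23 (git commit): modified={a.txt, b.txt, d.txt, e.txt} staged={none}
After op 24 (git add c.txt): modified={a.txt, b.txt, d.txt, e.txt} staged={none}
After op 25 (git add e.txt): modified={a.txt, b.txt, d.txt} staged={e.txt}
After op 26 (git reset e.txt): modified={a.txt, b.txt, d.txt, e.txt} staged={none}
After op 27 (git add b.txt): modified={a.txt, d.txt, e.txt} staged={b.txt}
After op 28 (modify f.txt): modified={a.txt, d.txt, e.txt, f.txt} staged={b.txt}
After op 29 (modify b.txt): modified={a.txt, b.txt, d.txt, e.txt, f.txt} staged={b.txt}

Answer: b.txt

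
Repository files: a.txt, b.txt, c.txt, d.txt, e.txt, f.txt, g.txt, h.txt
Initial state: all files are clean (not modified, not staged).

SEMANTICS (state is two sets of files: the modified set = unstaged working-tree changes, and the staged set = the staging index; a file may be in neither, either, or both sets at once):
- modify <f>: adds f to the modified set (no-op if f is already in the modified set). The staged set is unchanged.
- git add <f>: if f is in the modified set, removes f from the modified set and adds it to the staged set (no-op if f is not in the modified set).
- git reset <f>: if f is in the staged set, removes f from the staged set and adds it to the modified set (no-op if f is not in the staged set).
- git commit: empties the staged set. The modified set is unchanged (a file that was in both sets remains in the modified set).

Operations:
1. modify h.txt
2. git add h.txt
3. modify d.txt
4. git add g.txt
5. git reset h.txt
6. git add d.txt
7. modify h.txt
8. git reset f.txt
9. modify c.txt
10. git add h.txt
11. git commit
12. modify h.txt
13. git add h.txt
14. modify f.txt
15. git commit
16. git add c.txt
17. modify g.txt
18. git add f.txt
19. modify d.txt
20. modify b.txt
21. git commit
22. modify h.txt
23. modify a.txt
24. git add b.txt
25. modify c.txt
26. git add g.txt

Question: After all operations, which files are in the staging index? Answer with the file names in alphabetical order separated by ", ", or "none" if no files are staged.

After op 1 (modify h.txt): modified={h.txt} staged={none}
After op 2 (git add h.txt): modified={none} staged={h.txt}
After op 3 (modify d.txt): modified={d.txt} staged={h.txt}
After op 4 (git add g.txt): modified={d.txt} staged={h.txt}
After op 5 (git reset h.txt): modified={d.txt, h.txt} staged={none}
After op 6 (git add d.txt): modified={h.txt} staged={d.txt}
After op 7 (modify h.txt): modified={h.txt} staged={d.txt}
After op 8 (git reset f.txt): modified={h.txt} staged={d.txt}
After op 9 (modify c.txt): modified={c.txt, h.txt} staged={d.txt}
After op 10 (git add h.txt): modified={c.txt} staged={d.txt, h.txt}
After op 11 (git commit): modified={c.txt} staged={none}
After op 12 (modify h.txt): modified={c.txt, h.txt} staged={none}
After op 13 (git add h.txt): modified={c.txt} staged={h.txt}
After op 14 (modify f.txt): modified={c.txt, f.txt} staged={h.txt}
After op 15 (git commit): modified={c.txt, f.txt} staged={none}
After op 16 (git add c.txt): modified={f.txt} staged={c.txt}
After op 17 (modify g.txt): modified={f.txt, g.txt} staged={c.txt}
After op 18 (git add f.txt): modified={g.txt} staged={c.txt, f.txt}
After op 19 (modify d.txt): modified={d.txt, g.txt} staged={c.txt, f.txt}
After op 20 (modify b.txt): modified={b.txt, d.txt, g.txt} staged={c.txt, f.txt}
After op 21 (git commit): modified={b.txt, d.txt, g.txt} staged={none}
After op 22 (modify h.txt): modified={b.txt, d.txt, g.txt, h.txt} staged={none}
After op 23 (modify a.txt): modified={a.txt, b.txt, d.txt, g.txt, h.txt} staged={none}
After op 24 (git add b.txt): modified={a.txt, d.txt, g.txt, h.txt} staged={b.txt}
After op 25 (modify c.txt): modified={a.txt, c.txt, d.txt, g.txt, h.txt} staged={b.txt}
After op 26 (git add g.txt): modified={a.txt, c.txt, d.txt, h.txt} staged={b.txt, g.txt}

Answer: b.txt, g.txt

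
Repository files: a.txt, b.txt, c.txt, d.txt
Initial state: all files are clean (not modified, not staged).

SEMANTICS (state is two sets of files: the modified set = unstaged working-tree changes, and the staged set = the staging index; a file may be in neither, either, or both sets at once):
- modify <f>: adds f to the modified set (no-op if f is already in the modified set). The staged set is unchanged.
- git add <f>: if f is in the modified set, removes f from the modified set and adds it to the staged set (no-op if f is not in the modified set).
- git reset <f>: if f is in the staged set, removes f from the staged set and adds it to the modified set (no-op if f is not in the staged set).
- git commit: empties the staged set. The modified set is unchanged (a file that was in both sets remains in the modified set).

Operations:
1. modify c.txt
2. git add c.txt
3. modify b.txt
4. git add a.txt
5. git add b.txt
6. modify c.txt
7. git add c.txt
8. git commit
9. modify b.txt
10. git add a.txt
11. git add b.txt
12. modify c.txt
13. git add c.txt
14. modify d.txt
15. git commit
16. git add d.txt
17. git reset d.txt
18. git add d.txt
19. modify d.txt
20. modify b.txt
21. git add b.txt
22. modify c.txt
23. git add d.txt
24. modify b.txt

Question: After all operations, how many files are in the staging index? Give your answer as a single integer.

Answer: 2

Derivation:
After op 1 (modify c.txt): modified={c.txt} staged={none}
After op 2 (git add c.txt): modified={none} staged={c.txt}
After op 3 (modify b.txt): modified={b.txt} staged={c.txt}
After op 4 (git add a.txt): modified={b.txt} staged={c.txt}
After op 5 (git add b.txt): modified={none} staged={b.txt, c.txt}
After op 6 (modify c.txt): modified={c.txt} staged={b.txt, c.txt}
After op 7 (git add c.txt): modified={none} staged={b.txt, c.txt}
After op 8 (git commit): modified={none} staged={none}
After op 9 (modify b.txt): modified={b.txt} staged={none}
After op 10 (git add a.txt): modified={b.txt} staged={none}
After op 11 (git add b.txt): modified={none} staged={b.txt}
After op 12 (modify c.txt): modified={c.txt} staged={b.txt}
After op 13 (git add c.txt): modified={none} staged={b.txt, c.txt}
After op 14 (modify d.txt): modified={d.txt} staged={b.txt, c.txt}
After op 15 (git commit): modified={d.txt} staged={none}
After op 16 (git add d.txt): modified={none} staged={d.txt}
After op 17 (git reset d.txt): modified={d.txt} staged={none}
After op 18 (git add d.txt): modified={none} staged={d.txt}
After op 19 (modify d.txt): modified={d.txt} staged={d.txt}
After op 20 (modify b.txt): modified={b.txt, d.txt} staged={d.txt}
After op 21 (git add b.txt): modified={d.txt} staged={b.txt, d.txt}
After op 22 (modify c.txt): modified={c.txt, d.txt} staged={b.txt, d.txt}
After op 23 (git add d.txt): modified={c.txt} staged={b.txt, d.txt}
After op 24 (modify b.txt): modified={b.txt, c.txt} staged={b.txt, d.txt}
Final staged set: {b.txt, d.txt} -> count=2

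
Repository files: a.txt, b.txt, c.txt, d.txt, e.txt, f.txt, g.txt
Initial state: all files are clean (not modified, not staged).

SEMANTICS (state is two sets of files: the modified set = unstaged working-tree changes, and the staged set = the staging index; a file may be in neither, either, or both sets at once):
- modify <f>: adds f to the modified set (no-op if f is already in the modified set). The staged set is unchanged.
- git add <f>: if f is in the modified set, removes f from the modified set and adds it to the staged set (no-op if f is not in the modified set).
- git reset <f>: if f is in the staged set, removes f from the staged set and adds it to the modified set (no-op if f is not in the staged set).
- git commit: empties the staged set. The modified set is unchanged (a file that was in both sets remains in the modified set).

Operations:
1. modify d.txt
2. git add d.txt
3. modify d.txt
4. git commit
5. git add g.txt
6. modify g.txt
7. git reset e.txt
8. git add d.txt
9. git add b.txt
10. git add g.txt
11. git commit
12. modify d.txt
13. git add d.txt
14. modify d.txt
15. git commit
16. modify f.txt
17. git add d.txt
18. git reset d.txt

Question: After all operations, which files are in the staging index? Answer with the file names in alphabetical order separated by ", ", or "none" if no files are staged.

Answer: none

Derivation:
After op 1 (modify d.txt): modified={d.txt} staged={none}
After op 2 (git add d.txt): modified={none} staged={d.txt}
After op 3 (modify d.txt): modified={d.txt} staged={d.txt}
After op 4 (git commit): modified={d.txt} staged={none}
After op 5 (git add g.txt): modified={d.txt} staged={none}
After op 6 (modify g.txt): modified={d.txt, g.txt} staged={none}
After op 7 (git reset e.txt): modified={d.txt, g.txt} staged={none}
After op 8 (git add d.txt): modified={g.txt} staged={d.txt}
After op 9 (git add b.txt): modified={g.txt} staged={d.txt}
After op 10 (git add g.txt): modified={none} staged={d.txt, g.txt}
After op 11 (git commit): modified={none} staged={none}
After op 12 (modify d.txt): modified={d.txt} staged={none}
After op 13 (git add d.txt): modified={none} staged={d.txt}
After op 14 (modify d.txt): modified={d.txt} staged={d.txt}
After op 15 (git commit): modified={d.txt} staged={none}
After op 16 (modify f.txt): modified={d.txt, f.txt} staged={none}
After op 17 (git add d.txt): modified={f.txt} staged={d.txt}
After op 18 (git reset d.txt): modified={d.txt, f.txt} staged={none}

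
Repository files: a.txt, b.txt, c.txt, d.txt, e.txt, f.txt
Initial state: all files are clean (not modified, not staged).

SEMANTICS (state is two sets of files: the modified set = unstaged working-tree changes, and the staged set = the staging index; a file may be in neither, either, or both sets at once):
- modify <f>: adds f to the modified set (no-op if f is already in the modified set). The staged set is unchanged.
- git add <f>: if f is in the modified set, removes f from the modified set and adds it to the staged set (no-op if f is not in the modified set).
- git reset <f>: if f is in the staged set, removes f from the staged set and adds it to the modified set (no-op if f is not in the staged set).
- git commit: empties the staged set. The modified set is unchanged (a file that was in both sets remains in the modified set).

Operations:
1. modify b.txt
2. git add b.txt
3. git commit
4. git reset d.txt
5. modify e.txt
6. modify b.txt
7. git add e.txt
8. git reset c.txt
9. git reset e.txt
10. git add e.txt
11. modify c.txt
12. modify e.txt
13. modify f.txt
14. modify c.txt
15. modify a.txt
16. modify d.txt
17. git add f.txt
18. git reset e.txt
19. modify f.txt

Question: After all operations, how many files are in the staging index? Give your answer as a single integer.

After op 1 (modify b.txt): modified={b.txt} staged={none}
After op 2 (git add b.txt): modified={none} staged={b.txt}
After op 3 (git commit): modified={none} staged={none}
After op 4 (git reset d.txt): modified={none} staged={none}
After op 5 (modify e.txt): modified={e.txt} staged={none}
After op 6 (modify b.txt): modified={b.txt, e.txt} staged={none}
After op 7 (git add e.txt): modified={b.txt} staged={e.txt}
After op 8 (git reset c.txt): modified={b.txt} staged={e.txt}
After op 9 (git reset e.txt): modified={b.txt, e.txt} staged={none}
After op 10 (git add e.txt): modified={b.txt} staged={e.txt}
After op 11 (modify c.txt): modified={b.txt, c.txt} staged={e.txt}
After op 12 (modify e.txt): modified={b.txt, c.txt, e.txt} staged={e.txt}
After op 13 (modify f.txt): modified={b.txt, c.txt, e.txt, f.txt} staged={e.txt}
After op 14 (modify c.txt): modified={b.txt, c.txt, e.txt, f.txt} staged={e.txt}
After op 15 (modify a.txt): modified={a.txt, b.txt, c.txt, e.txt, f.txt} staged={e.txt}
After op 16 (modify d.txt): modified={a.txt, b.txt, c.txt, d.txt, e.txt, f.txt} staged={e.txt}
After op 17 (git add f.txt): modified={a.txt, b.txt, c.txt, d.txt, e.txt} staged={e.txt, f.txt}
After op 18 (git reset e.txt): modified={a.txt, b.txt, c.txt, d.txt, e.txt} staged={f.txt}
After op 19 (modify f.txt): modified={a.txt, b.txt, c.txt, d.txt, e.txt, f.txt} staged={f.txt}
Final staged set: {f.txt} -> count=1

Answer: 1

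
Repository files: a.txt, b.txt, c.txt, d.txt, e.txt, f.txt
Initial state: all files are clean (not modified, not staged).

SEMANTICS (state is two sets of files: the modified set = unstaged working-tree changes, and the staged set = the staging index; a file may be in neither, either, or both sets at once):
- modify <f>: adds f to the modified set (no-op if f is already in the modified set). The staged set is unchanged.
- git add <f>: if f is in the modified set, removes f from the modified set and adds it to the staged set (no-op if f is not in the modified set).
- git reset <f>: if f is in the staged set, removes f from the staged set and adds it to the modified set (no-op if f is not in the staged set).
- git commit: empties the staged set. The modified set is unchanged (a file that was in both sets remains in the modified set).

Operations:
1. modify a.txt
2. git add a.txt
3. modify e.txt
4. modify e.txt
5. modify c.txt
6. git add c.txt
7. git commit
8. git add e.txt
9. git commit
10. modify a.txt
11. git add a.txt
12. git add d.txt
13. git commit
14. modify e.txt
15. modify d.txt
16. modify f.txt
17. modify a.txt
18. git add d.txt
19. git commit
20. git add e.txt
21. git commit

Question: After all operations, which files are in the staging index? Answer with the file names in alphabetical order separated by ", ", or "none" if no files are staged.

After op 1 (modify a.txt): modified={a.txt} staged={none}
After op 2 (git add a.txt): modified={none} staged={a.txt}
After op 3 (modify e.txt): modified={e.txt} staged={a.txt}
After op 4 (modify e.txt): modified={e.txt} staged={a.txt}
After op 5 (modify c.txt): modified={c.txt, e.txt} staged={a.txt}
After op 6 (git add c.txt): modified={e.txt} staged={a.txt, c.txt}
After op 7 (git commit): modified={e.txt} staged={none}
After op 8 (git add e.txt): modified={none} staged={e.txt}
After op 9 (git commit): modified={none} staged={none}
After op 10 (modify a.txt): modified={a.txt} staged={none}
After op 11 (git add a.txt): modified={none} staged={a.txt}
After op 12 (git add d.txt): modified={none} staged={a.txt}
After op 13 (git commit): modified={none} staged={none}
After op 14 (modify e.txt): modified={e.txt} staged={none}
After op 15 (modify d.txt): modified={d.txt, e.txt} staged={none}
After op 16 (modify f.txt): modified={d.txt, e.txt, f.txt} staged={none}
After op 17 (modify a.txt): modified={a.txt, d.txt, e.txt, f.txt} staged={none}
After op 18 (git add d.txt): modified={a.txt, e.txt, f.txt} staged={d.txt}
After op 19 (git commit): modified={a.txt, e.txt, f.txt} staged={none}
After op 20 (git add e.txt): modified={a.txt, f.txt} staged={e.txt}
After op 21 (git commit): modified={a.txt, f.txt} staged={none}

Answer: none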